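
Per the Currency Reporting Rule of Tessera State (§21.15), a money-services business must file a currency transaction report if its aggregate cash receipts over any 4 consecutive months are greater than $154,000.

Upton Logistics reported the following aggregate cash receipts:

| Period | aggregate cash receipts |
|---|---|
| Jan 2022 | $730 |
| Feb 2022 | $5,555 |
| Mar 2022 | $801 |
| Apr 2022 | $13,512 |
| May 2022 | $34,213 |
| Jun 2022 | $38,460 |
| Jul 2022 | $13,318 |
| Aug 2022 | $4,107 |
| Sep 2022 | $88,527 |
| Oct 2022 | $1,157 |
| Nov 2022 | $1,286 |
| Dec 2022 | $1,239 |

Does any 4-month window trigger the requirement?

Jan 2022–Apr 2022: $730 + $5,555 + $801 + $13,512 = $20,598 (under)
Feb 2022–May 2022: $5,555 + $801 + $13,512 + $34,213 = $54,081 (under)
Mar 2022–Jun 2022: $801 + $13,512 + $34,213 + $38,460 = $86,986 (under)
Apr 2022–Jul 2022: $13,512 + $34,213 + $38,460 + $13,318 = $99,503 (under)
May 2022–Aug 2022: $34,213 + $38,460 + $13,318 + $4,107 = $90,098 (under)
Jun 2022–Sep 2022: $38,460 + $13,318 + $4,107 + $88,527 = $144,412 (under)
Jul 2022–Oct 2022: $13,318 + $4,107 + $88,527 + $1,157 = $107,109 (under)
Aug 2022–Nov 2022: $4,107 + $88,527 + $1,157 + $1,286 = $95,077 (under)
Sep 2022–Dec 2022: $88,527 + $1,157 + $1,286 + $1,239 = $92,209 (under)
No window exceeds $154,000.

No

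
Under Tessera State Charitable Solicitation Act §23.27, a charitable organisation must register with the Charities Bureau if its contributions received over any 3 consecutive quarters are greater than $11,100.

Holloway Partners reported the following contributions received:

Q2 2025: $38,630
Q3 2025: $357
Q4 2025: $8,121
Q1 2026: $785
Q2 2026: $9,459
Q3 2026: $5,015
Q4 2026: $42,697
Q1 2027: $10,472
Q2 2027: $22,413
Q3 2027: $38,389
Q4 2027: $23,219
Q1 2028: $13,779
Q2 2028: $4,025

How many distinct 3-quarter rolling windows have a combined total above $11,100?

10

Q2 2025–Q4 2025: $38,630 + $357 + $8,121 = $47,108 (over)
Q3 2025–Q1 2026: $357 + $8,121 + $785 = $9,263 (under)
Q4 2025–Q2 2026: $8,121 + $785 + $9,459 = $18,365 (over)
Q1 2026–Q3 2026: $785 + $9,459 + $5,015 = $15,259 (over)
Q2 2026–Q4 2026: $9,459 + $5,015 + $42,697 = $57,171 (over)
Q3 2026–Q1 2027: $5,015 + $42,697 + $10,472 = $58,184 (over)
Q4 2026–Q2 2027: $42,697 + $10,472 + $22,413 = $75,582 (over)
Q1 2027–Q3 2027: $10,472 + $22,413 + $38,389 = $71,274 (over)
Q2 2027–Q4 2027: $22,413 + $38,389 + $23,219 = $84,021 (over)
Q3 2027–Q1 2028: $38,389 + $23,219 + $13,779 = $75,387 (over)
Q4 2027–Q2 2028: $23,219 + $13,779 + $4,025 = $41,023 (over)
10 windows exceed the threshold.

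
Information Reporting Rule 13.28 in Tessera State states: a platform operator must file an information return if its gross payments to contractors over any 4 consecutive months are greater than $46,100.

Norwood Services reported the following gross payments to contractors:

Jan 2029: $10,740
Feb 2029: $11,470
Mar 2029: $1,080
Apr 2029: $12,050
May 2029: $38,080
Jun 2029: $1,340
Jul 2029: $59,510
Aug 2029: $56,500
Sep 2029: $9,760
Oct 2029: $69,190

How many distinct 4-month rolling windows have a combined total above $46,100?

6

Jan 2029–Apr 2029: $10,740 + $11,470 + $1,080 + $12,050 = $35,340 (under)
Feb 2029–May 2029: $11,470 + $1,080 + $12,050 + $38,080 = $62,680 (over)
Mar 2029–Jun 2029: $1,080 + $12,050 + $38,080 + $1,340 = $52,550 (over)
Apr 2029–Jul 2029: $12,050 + $38,080 + $1,340 + $59,510 = $110,980 (over)
May 2029–Aug 2029: $38,080 + $1,340 + $59,510 + $56,500 = $155,430 (over)
Jun 2029–Sep 2029: $1,340 + $59,510 + $56,500 + $9,760 = $127,110 (over)
Jul 2029–Oct 2029: $59,510 + $56,500 + $9,760 + $69,190 = $194,960 (over)
6 windows exceed the threshold.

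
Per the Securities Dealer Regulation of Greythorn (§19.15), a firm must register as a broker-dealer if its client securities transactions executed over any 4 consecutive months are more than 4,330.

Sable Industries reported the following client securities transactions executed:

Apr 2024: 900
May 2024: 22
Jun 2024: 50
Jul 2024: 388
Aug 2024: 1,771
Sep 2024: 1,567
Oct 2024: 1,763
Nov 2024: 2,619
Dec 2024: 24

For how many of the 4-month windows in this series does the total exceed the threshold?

3

Apr 2024–Jul 2024: 900 + 22 + 50 + 388 = 1,360 (under)
May 2024–Aug 2024: 22 + 50 + 388 + 1,771 = 2,231 (under)
Jun 2024–Sep 2024: 50 + 388 + 1,771 + 1,567 = 3,776 (under)
Jul 2024–Oct 2024: 388 + 1,771 + 1,567 + 1,763 = 5,489 (over)
Aug 2024–Nov 2024: 1,771 + 1,567 + 1,763 + 2,619 = 7,720 (over)
Sep 2024–Dec 2024: 1,567 + 1,763 + 2,619 + 24 = 5,973 (over)
3 windows exceed the threshold.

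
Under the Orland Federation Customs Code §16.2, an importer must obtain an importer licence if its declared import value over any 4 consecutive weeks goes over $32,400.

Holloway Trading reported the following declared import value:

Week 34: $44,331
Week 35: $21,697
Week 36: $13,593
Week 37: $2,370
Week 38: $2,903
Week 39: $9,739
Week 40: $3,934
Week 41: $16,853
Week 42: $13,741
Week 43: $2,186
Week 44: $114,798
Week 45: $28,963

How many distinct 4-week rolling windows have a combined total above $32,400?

7

Week 34–Week 37: $44,331 + $21,697 + $13,593 + $2,370 = $81,991 (over)
Week 35–Week 38: $21,697 + $13,593 + $2,370 + $2,903 = $40,563 (over)
Week 36–Week 39: $13,593 + $2,370 + $2,903 + $9,739 = $28,605 (under)
Week 37–Week 40: $2,370 + $2,903 + $9,739 + $3,934 = $18,946 (under)
Week 38–Week 41: $2,903 + $9,739 + $3,934 + $16,853 = $33,429 (over)
Week 39–Week 42: $9,739 + $3,934 + $16,853 + $13,741 = $44,267 (over)
Week 40–Week 43: $3,934 + $16,853 + $13,741 + $2,186 = $36,714 (over)
Week 41–Week 44: $16,853 + $13,741 + $2,186 + $114,798 = $147,578 (over)
Week 42–Week 45: $13,741 + $2,186 + $114,798 + $28,963 = $159,688 (over)
7 windows exceed the threshold.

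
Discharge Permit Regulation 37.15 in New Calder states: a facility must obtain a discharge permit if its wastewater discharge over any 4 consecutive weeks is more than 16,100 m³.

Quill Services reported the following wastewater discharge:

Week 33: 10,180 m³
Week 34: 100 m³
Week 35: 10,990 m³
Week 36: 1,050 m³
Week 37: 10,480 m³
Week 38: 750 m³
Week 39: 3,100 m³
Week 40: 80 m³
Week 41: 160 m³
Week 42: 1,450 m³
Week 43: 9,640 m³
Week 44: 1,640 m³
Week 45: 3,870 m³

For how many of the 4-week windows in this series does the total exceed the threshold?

4

Week 33–Week 36: 10,180 m³ + 100 m³ + 10,990 m³ + 1,050 m³ = 22,320 m³ (over)
Week 34–Week 37: 100 m³ + 10,990 m³ + 1,050 m³ + 10,480 m³ = 22,620 m³ (over)
Week 35–Week 38: 10,990 m³ + 1,050 m³ + 10,480 m³ + 750 m³ = 23,270 m³ (over)
Week 36–Week 39: 1,050 m³ + 10,480 m³ + 750 m³ + 3,100 m³ = 15,380 m³ (under)
Week 37–Week 40: 10,480 m³ + 750 m³ + 3,100 m³ + 80 m³ = 14,410 m³ (under)
Week 38–Week 41: 750 m³ + 3,100 m³ + 80 m³ + 160 m³ = 4,090 m³ (under)
Week 39–Week 42: 3,100 m³ + 80 m³ + 160 m³ + 1,450 m³ = 4,790 m³ (under)
Week 40–Week 43: 80 m³ + 160 m³ + 1,450 m³ + 9,640 m³ = 11,330 m³ (under)
Week 41–Week 44: 160 m³ + 1,450 m³ + 9,640 m³ + 1,640 m³ = 12,890 m³ (under)
Week 42–Week 45: 1,450 m³ + 9,640 m³ + 1,640 m³ + 3,870 m³ = 16,600 m³ (over)
4 windows exceed the threshold.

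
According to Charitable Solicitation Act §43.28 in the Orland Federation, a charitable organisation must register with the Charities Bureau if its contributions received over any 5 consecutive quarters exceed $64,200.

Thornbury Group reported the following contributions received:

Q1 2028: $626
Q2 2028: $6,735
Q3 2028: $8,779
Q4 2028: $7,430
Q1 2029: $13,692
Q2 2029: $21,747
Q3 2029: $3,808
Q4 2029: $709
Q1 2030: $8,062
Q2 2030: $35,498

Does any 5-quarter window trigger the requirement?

Yes

Q1 2028–Q1 2029: $626 + $6,735 + $8,779 + $7,430 + $13,692 = $37,262 (under)
Q2 2028–Q2 2029: $6,735 + $8,779 + $7,430 + $13,692 + $21,747 = $58,383 (under)
Q3 2028–Q3 2029: $8,779 + $7,430 + $13,692 + $21,747 + $3,808 = $55,456 (under)
Q4 2028–Q4 2029: $7,430 + $13,692 + $21,747 + $3,808 + $709 = $47,386 (under)
Q1 2029–Q1 2030: $13,692 + $21,747 + $3,808 + $709 + $8,062 = $48,018 (under)
Q2 2029–Q2 2030: $21,747 + $3,808 + $709 + $8,062 + $35,498 = $69,824 (over)
At least one window exceeds $64,200.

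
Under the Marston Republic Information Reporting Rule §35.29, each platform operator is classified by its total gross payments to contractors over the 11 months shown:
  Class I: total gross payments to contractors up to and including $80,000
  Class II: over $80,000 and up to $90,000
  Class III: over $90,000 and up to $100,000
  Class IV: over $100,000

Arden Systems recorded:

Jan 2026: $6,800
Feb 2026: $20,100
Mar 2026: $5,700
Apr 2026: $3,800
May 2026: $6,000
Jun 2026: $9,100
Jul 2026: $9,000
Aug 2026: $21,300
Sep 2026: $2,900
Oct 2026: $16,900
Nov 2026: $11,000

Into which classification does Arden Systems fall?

Total gross payments to contractors: $6,800 + $20,100 + $5,700 + $3,800 + $6,000 + $9,100 + $9,000 + $21,300 + $2,900 + $16,900 + $11,000 = $112,600.
$112,600 > $100,000, so Class IV applies.

Class IV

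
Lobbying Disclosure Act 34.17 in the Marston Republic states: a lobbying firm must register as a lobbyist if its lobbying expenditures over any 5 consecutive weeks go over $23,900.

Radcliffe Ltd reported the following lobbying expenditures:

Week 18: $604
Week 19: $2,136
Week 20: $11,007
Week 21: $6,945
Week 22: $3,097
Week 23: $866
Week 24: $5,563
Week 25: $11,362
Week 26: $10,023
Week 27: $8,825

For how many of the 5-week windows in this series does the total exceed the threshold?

Week 18–Week 22: $604 + $2,136 + $11,007 + $6,945 + $3,097 = $23,789 (under)
Week 19–Week 23: $2,136 + $11,007 + $6,945 + $3,097 + $866 = $24,051 (over)
Week 20–Week 24: $11,007 + $6,945 + $3,097 + $866 + $5,563 = $27,478 (over)
Week 21–Week 25: $6,945 + $3,097 + $866 + $5,563 + $11,362 = $27,833 (over)
Week 22–Week 26: $3,097 + $866 + $5,563 + $11,362 + $10,023 = $30,911 (over)
Week 23–Week 27: $866 + $5,563 + $11,362 + $10,023 + $8,825 = $36,639 (over)
5 windows exceed the threshold.

5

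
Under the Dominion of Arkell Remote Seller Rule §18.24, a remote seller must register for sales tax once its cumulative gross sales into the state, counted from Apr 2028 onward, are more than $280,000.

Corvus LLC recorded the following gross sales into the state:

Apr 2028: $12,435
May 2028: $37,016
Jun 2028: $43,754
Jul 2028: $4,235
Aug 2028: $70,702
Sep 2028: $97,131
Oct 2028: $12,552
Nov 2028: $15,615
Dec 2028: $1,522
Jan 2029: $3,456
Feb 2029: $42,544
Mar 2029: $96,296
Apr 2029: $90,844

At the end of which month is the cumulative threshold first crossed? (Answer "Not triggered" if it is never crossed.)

Nov 2028

Through Apr 2028: $12,435
Through May 2028: $49,451
Through Jun 2028: $93,205
Through Jul 2028: $97,440
Through Aug 2028: $168,142
Through Sep 2028: $265,273
Through Oct 2028: $277,825
Through Nov 2028: $293,440 ← exceeds threshold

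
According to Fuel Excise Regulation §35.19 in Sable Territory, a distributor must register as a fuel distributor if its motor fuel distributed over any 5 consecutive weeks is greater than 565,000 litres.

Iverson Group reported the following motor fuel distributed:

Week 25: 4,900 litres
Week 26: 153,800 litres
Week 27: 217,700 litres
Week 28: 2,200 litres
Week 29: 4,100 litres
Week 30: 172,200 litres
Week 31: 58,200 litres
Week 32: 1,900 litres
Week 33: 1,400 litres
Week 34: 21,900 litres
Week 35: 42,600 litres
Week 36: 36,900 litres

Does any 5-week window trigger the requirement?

No

Week 25–Week 29: 4,900 litres + 153,800 litres + 217,700 litres + 2,200 litres + 4,100 litres = 382,700 litres (under)
Week 26–Week 30: 153,800 litres + 217,700 litres + 2,200 litres + 4,100 litres + 172,200 litres = 550,000 litres (under)
Week 27–Week 31: 217,700 litres + 2,200 litres + 4,100 litres + 172,200 litres + 58,200 litres = 454,400 litres (under)
Week 28–Week 32: 2,200 litres + 4,100 litres + 172,200 litres + 58,200 litres + 1,900 litres = 238,600 litres (under)
Week 29–Week 33: 4,100 litres + 172,200 litres + 58,200 litres + 1,900 litres + 1,400 litres = 237,800 litres (under)
Week 30–Week 34: 172,200 litres + 58,200 litres + 1,900 litres + 1,400 litres + 21,900 litres = 255,600 litres (under)
Week 31–Week 35: 58,200 litres + 1,900 litres + 1,400 litres + 21,900 litres + 42,600 litres = 126,000 litres (under)
Week 32–Week 36: 1,900 litres + 1,400 litres + 21,900 litres + 42,600 litres + 36,900 litres = 104,700 litres (under)
No window exceeds 565,000 litres.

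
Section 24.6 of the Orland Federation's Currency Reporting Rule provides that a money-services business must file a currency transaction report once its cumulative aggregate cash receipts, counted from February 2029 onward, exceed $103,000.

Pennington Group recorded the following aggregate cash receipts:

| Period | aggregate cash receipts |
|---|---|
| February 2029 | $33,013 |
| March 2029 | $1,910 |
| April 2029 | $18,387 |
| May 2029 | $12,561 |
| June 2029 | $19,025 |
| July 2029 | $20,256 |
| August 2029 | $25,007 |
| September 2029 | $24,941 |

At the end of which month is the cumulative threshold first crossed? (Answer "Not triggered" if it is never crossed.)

July 2029

Through February 2029: $33,013
Through March 2029: $34,923
Through April 2029: $53,310
Through May 2029: $65,871
Through June 2029: $84,896
Through July 2029: $105,152 ← exceeds threshold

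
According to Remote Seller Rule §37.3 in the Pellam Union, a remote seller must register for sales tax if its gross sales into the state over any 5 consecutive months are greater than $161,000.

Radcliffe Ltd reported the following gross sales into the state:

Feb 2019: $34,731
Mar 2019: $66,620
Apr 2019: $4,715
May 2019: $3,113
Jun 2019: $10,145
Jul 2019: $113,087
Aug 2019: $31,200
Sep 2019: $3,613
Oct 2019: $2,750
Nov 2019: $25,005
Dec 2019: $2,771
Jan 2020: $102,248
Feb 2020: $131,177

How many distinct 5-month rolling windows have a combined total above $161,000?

5

Feb 2019–Jun 2019: $34,731 + $66,620 + $4,715 + $3,113 + $10,145 = $119,324 (under)
Mar 2019–Jul 2019: $66,620 + $4,715 + $3,113 + $10,145 + $113,087 = $197,680 (over)
Apr 2019–Aug 2019: $4,715 + $3,113 + $10,145 + $113,087 + $31,200 = $162,260 (over)
May 2019–Sep 2019: $3,113 + $10,145 + $113,087 + $31,200 + $3,613 = $161,158 (over)
Jun 2019–Oct 2019: $10,145 + $113,087 + $31,200 + $3,613 + $2,750 = $160,795 (under)
Jul 2019–Nov 2019: $113,087 + $31,200 + $3,613 + $2,750 + $25,005 = $175,655 (over)
Aug 2019–Dec 2019: $31,200 + $3,613 + $2,750 + $25,005 + $2,771 = $65,339 (under)
Sep 2019–Jan 2020: $3,613 + $2,750 + $25,005 + $2,771 + $102,248 = $136,387 (under)
Oct 2019–Feb 2020: $2,750 + $25,005 + $2,771 + $102,248 + $131,177 = $263,951 (over)
5 windows exceed the threshold.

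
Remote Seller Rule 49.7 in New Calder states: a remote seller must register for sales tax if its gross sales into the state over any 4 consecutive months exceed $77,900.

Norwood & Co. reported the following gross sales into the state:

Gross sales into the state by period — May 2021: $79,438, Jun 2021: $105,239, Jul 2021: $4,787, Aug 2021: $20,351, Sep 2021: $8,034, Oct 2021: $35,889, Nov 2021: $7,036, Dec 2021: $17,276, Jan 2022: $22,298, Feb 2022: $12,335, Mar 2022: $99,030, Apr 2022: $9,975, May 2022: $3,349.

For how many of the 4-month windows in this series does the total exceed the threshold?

6

May 2021–Aug 2021: $79,438 + $105,239 + $4,787 + $20,351 = $209,815 (over)
Jun 2021–Sep 2021: $105,239 + $4,787 + $20,351 + $8,034 = $138,411 (over)
Jul 2021–Oct 2021: $4,787 + $20,351 + $8,034 + $35,889 = $69,061 (under)
Aug 2021–Nov 2021: $20,351 + $8,034 + $35,889 + $7,036 = $71,310 (under)
Sep 2021–Dec 2021: $8,034 + $35,889 + $7,036 + $17,276 = $68,235 (under)
Oct 2021–Jan 2022: $35,889 + $7,036 + $17,276 + $22,298 = $82,499 (over)
Nov 2021–Feb 2022: $7,036 + $17,276 + $22,298 + $12,335 = $58,945 (under)
Dec 2021–Mar 2022: $17,276 + $22,298 + $12,335 + $99,030 = $150,939 (over)
Jan 2022–Apr 2022: $22,298 + $12,335 + $99,030 + $9,975 = $143,638 (over)
Feb 2022–May 2022: $12,335 + $99,030 + $9,975 + $3,349 = $124,689 (over)
6 windows exceed the threshold.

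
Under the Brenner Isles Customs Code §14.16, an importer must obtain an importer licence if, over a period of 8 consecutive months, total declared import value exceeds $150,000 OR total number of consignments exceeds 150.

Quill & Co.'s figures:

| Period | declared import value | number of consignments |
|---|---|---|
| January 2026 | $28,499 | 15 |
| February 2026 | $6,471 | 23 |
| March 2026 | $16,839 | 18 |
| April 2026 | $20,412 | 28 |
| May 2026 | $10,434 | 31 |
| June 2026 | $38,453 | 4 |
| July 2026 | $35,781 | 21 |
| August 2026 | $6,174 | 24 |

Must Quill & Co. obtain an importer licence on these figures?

Total declared import value: $28,499 + $6,471 + $16,839 + $20,412 + $10,434 + $38,453 + $35,781 + $6,174 = $163,063 (> $150,000).
Total number of consignments: 15 + 23 + 18 + 28 + 31 + 4 + 21 + 24 = 164 (> 150).
The test is 'or': at least one threshold is exceeded.

Yes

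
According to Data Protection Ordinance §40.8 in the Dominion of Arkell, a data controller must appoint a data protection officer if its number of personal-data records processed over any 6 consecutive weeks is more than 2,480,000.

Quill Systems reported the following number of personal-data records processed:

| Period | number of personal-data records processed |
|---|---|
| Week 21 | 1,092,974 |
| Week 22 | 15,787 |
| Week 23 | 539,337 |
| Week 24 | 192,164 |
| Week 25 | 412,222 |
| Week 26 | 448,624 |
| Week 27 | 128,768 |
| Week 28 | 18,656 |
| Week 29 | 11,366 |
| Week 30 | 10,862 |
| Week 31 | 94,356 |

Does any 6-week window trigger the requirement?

Yes

Week 21–Week 26: 1,092,974 + 15,787 + 539,337 + 192,164 + 412,222 + 448,624 = 2,701,108 (over)
Week 22–Week 27: 15,787 + 539,337 + 192,164 + 412,222 + 448,624 + 128,768 = 1,736,902 (under)
Week 23–Week 28: 539,337 + 192,164 + 412,222 + 448,624 + 128,768 + 18,656 = 1,739,771 (under)
Week 24–Week 29: 192,164 + 412,222 + 448,624 + 128,768 + 18,656 + 11,366 = 1,211,800 (under)
Week 25–Week 30: 412,222 + 448,624 + 128,768 + 18,656 + 11,366 + 10,862 = 1,030,498 (under)
Week 26–Week 31: 448,624 + 128,768 + 18,656 + 11,366 + 10,862 + 94,356 = 712,632 (under)
At least one window exceeds 2,480,000.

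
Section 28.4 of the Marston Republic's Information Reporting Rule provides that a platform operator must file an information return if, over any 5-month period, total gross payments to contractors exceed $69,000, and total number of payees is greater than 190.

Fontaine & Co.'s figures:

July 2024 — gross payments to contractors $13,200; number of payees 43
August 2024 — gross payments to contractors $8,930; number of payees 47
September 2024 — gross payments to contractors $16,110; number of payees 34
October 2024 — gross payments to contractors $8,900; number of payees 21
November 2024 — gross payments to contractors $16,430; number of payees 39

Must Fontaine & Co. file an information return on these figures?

Total gross payments to contractors: $13,200 + $8,930 + $16,110 + $8,900 + $16,430 = $63,570 (≤ $69,000).
Total number of payees: 43 + 47 + 34 + 21 + 39 = 184 (≤ 190).
The test is 'and': the rule requires both, and at least one is not exceeded.

No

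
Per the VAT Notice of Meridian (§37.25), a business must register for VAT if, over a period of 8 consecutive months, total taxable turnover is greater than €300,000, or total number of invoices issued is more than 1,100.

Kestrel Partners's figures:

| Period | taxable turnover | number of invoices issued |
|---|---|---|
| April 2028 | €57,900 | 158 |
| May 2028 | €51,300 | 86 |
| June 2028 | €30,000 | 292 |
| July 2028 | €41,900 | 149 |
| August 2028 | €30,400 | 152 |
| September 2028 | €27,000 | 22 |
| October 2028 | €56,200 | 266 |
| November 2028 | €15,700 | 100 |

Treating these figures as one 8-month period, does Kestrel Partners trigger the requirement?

Total taxable turnover: €57,900 + €51,300 + €30,000 + €41,900 + €30,400 + €27,000 + €56,200 + €15,700 = €310,400 (> €300,000).
Total number of invoices issued: 158 + 86 + 292 + 149 + 152 + 22 + 266 + 100 = 1,225 (> 1,100).
The test is 'or': at least one threshold is exceeded.

Yes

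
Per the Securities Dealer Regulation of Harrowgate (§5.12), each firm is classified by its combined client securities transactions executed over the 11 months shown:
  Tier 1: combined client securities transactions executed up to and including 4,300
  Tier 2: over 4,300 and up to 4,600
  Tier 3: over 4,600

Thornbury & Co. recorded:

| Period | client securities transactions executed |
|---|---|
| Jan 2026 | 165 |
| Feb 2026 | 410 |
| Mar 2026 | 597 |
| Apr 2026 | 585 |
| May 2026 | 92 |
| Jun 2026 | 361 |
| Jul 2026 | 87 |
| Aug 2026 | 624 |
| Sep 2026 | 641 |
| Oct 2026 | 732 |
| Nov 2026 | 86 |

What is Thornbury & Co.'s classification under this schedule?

Combined client securities transactions executed: 165 + 410 + 597 + 585 + 92 + 361 + 87 + 624 + 641 + 732 + 86 = 4,380.
4,300 < 4,380 ≤ 4,600, so Tier 2 applies.

Tier 2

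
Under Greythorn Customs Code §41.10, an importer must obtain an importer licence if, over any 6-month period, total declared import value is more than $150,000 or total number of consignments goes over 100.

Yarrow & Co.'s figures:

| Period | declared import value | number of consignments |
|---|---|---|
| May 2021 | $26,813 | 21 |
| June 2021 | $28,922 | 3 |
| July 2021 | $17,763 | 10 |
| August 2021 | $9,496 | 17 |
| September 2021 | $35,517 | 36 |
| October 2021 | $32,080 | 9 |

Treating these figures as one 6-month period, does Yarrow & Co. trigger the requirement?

Yes

Total declared import value: $26,813 + $28,922 + $17,763 + $9,496 + $35,517 + $32,080 = $150,591 (> $150,000).
Total number of consignments: 21 + 3 + 10 + 17 + 36 + 9 = 96 (≤ 100).
The test is 'or': at least one threshold is exceeded.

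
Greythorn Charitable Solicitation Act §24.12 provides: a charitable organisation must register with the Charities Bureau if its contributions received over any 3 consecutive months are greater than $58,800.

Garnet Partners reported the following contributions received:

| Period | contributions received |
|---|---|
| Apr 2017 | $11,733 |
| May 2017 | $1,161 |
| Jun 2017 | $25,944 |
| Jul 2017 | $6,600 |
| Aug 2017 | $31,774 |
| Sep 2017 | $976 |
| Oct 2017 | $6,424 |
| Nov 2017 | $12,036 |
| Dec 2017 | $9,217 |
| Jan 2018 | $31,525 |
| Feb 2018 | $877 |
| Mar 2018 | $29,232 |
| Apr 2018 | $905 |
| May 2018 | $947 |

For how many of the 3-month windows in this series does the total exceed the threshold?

2

Apr 2017–Jun 2017: $11,733 + $1,161 + $25,944 = $38,838 (under)
May 2017–Jul 2017: $1,161 + $25,944 + $6,600 = $33,705 (under)
Jun 2017–Aug 2017: $25,944 + $6,600 + $31,774 = $64,318 (over)
Jul 2017–Sep 2017: $6,600 + $31,774 + $976 = $39,350 (under)
Aug 2017–Oct 2017: $31,774 + $976 + $6,424 = $39,174 (under)
Sep 2017–Nov 2017: $976 + $6,424 + $12,036 = $19,436 (under)
Oct 2017–Dec 2017: $6,424 + $12,036 + $9,217 = $27,677 (under)
Nov 2017–Jan 2018: $12,036 + $9,217 + $31,525 = $52,778 (under)
Dec 2017–Feb 2018: $9,217 + $31,525 + $877 = $41,619 (under)
Jan 2018–Mar 2018: $31,525 + $877 + $29,232 = $61,634 (over)
Feb 2018–Apr 2018: $877 + $29,232 + $905 = $31,014 (under)
Mar 2018–May 2018: $29,232 + $905 + $947 = $31,084 (under)
2 windows exceed the threshold.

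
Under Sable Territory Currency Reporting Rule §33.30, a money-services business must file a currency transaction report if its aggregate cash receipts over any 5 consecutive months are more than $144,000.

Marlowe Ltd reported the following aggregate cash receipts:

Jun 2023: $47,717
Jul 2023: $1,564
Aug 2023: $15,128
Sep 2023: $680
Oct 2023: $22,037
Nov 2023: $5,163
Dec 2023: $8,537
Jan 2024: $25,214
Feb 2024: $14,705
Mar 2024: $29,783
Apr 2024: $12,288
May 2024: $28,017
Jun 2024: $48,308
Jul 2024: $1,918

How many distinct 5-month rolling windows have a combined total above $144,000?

Jun 2023–Oct 2023: $47,717 + $1,564 + $15,128 + $680 + $22,037 = $87,126 (under)
Jul 2023–Nov 2023: $1,564 + $15,128 + $680 + $22,037 + $5,163 = $44,572 (under)
Aug 2023–Dec 2023: $15,128 + $680 + $22,037 + $5,163 + $8,537 = $51,545 (under)
Sep 2023–Jan 2024: $680 + $22,037 + $5,163 + $8,537 + $25,214 = $61,631 (under)
Oct 2023–Feb 2024: $22,037 + $5,163 + $8,537 + $25,214 + $14,705 = $75,656 (under)
Nov 2023–Mar 2024: $5,163 + $8,537 + $25,214 + $14,705 + $29,783 = $83,402 (under)
Dec 2023–Apr 2024: $8,537 + $25,214 + $14,705 + $29,783 + $12,288 = $90,527 (under)
Jan 2024–May 2024: $25,214 + $14,705 + $29,783 + $12,288 + $28,017 = $110,007 (under)
Feb 2024–Jun 2024: $14,705 + $29,783 + $12,288 + $28,017 + $48,308 = $133,101 (under)
Mar 2024–Jul 2024: $29,783 + $12,288 + $28,017 + $48,308 + $1,918 = $120,314 (under)
0 windows exceed the threshold.

0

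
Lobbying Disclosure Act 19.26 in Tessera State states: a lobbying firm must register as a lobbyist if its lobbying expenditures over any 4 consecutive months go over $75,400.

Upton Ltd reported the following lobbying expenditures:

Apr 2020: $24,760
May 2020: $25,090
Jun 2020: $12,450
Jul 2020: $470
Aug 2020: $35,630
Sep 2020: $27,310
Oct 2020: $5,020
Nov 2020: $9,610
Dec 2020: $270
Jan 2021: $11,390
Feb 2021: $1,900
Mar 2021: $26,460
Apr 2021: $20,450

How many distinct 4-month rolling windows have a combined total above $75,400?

2

Apr 2020–Jul 2020: $24,760 + $25,090 + $12,450 + $470 = $62,770 (under)
May 2020–Aug 2020: $25,090 + $12,450 + $470 + $35,630 = $73,640 (under)
Jun 2020–Sep 2020: $12,450 + $470 + $35,630 + $27,310 = $75,860 (over)
Jul 2020–Oct 2020: $470 + $35,630 + $27,310 + $5,020 = $68,430 (under)
Aug 2020–Nov 2020: $35,630 + $27,310 + $5,020 + $9,610 = $77,570 (over)
Sep 2020–Dec 2020: $27,310 + $5,020 + $9,610 + $270 = $42,210 (under)
Oct 2020–Jan 2021: $5,020 + $9,610 + $270 + $11,390 = $26,290 (under)
Nov 2020–Feb 2021: $9,610 + $270 + $11,390 + $1,900 = $23,170 (under)
Dec 2020–Mar 2021: $270 + $11,390 + $1,900 + $26,460 = $40,020 (under)
Jan 2021–Apr 2021: $11,390 + $1,900 + $26,460 + $20,450 = $60,200 (under)
2 windows exceed the threshold.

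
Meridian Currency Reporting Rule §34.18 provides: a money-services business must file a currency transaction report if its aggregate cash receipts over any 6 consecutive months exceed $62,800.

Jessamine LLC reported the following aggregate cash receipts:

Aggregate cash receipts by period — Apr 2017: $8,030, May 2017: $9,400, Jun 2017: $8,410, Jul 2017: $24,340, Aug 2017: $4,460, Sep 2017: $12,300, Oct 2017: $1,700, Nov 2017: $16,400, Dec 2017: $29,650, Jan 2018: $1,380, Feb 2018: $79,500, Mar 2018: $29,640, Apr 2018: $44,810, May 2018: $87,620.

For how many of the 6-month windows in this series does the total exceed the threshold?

8

Apr 2017–Sep 2017: $8,030 + $9,400 + $8,410 + $24,340 + $4,460 + $12,300 = $66,940 (over)
May 2017–Oct 2017: $9,400 + $8,410 + $24,340 + $4,460 + $12,300 + $1,700 = $60,610 (under)
Jun 2017–Nov 2017: $8,410 + $24,340 + $4,460 + $12,300 + $1,700 + $16,400 = $67,610 (over)
Jul 2017–Dec 2017: $24,340 + $4,460 + $12,300 + $1,700 + $16,400 + $29,650 = $88,850 (over)
Aug 2017–Jan 2018: $4,460 + $12,300 + $1,700 + $16,400 + $29,650 + $1,380 = $65,890 (over)
Sep 2017–Feb 2018: $12,300 + $1,700 + $16,400 + $29,650 + $1,380 + $79,500 = $140,930 (over)
Oct 2017–Mar 2018: $1,700 + $16,400 + $29,650 + $1,380 + $79,500 + $29,640 = $158,270 (over)
Nov 2017–Apr 2018: $16,400 + $29,650 + $1,380 + $79,500 + $29,640 + $44,810 = $201,380 (over)
Dec 2017–May 2018: $29,650 + $1,380 + $79,500 + $29,640 + $44,810 + $87,620 = $272,600 (over)
8 windows exceed the threshold.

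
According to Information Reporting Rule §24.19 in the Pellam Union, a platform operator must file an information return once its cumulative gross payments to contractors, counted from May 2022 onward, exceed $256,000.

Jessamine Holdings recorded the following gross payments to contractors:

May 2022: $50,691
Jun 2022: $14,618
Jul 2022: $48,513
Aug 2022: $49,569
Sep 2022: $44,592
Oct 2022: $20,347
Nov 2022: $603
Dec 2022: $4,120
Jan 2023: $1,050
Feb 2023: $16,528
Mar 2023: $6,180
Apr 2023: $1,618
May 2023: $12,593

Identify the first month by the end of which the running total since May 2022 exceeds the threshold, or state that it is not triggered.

Through May 2022: $50,691
Through Jun 2022: $65,309
Through Jul 2022: $113,822
Through Aug 2022: $163,391
Through Sep 2022: $207,983
Through Oct 2022: $228,330
Through Nov 2022: $228,933
Through Dec 2022: $233,053
Through Jan 2023: $234,103
Through Feb 2023: $250,631
Through Mar 2023: $256,811 ← exceeds threshold

Mar 2023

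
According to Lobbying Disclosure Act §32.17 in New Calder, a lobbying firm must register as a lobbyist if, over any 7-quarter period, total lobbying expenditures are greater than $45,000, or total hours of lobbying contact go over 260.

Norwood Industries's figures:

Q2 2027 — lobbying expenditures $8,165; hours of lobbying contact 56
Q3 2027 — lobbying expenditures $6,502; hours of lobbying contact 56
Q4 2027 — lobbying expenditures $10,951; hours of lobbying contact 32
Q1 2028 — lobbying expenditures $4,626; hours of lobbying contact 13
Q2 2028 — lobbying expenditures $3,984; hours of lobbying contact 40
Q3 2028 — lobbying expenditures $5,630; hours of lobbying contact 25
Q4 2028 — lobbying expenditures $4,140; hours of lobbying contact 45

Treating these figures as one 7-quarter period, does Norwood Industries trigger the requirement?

Total lobbying expenditures: $8,165 + $6,502 + $10,951 + $4,626 + $3,984 + $5,630 + $4,140 = $43,998 (≤ $45,000).
Total hours of lobbying contact: 56 + 56 + 32 + 13 + 40 + 25 + 45 = 267 (> 260).
The test is 'or': at least one threshold is exceeded.

Yes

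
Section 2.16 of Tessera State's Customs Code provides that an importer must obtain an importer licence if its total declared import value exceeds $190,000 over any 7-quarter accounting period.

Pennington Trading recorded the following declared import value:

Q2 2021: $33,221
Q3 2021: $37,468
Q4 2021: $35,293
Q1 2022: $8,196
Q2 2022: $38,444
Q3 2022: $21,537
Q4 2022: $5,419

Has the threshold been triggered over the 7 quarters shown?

Total declared import value: $33,221 + $37,468 + $35,293 + $8,196 + $38,444 + $21,537 + $5,419 = $179,578.
$179,578 ≤ $190,000, so the threshold is not exceeded.

No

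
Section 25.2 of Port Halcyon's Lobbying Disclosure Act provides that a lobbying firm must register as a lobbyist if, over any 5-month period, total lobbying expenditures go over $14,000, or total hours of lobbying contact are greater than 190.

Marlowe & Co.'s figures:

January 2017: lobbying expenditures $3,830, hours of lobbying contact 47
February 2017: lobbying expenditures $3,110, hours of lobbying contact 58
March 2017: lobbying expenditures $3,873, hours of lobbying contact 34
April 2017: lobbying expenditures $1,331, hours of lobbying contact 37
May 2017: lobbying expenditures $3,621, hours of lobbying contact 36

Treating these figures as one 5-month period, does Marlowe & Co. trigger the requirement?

Total lobbying expenditures: $3,830 + $3,110 + $3,873 + $1,331 + $3,621 = $15,765 (> $14,000).
Total hours of lobbying contact: 47 + 58 + 34 + 37 + 36 = 212 (> 190).
The test is 'or': at least one threshold is exceeded.

Yes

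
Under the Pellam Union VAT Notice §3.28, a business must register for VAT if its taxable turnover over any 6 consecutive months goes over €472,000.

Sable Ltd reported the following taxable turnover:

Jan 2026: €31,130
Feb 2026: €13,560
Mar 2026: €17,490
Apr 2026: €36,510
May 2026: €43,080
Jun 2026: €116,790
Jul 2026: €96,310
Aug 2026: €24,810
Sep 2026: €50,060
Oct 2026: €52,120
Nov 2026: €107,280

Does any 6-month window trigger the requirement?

No

Jan 2026–Jun 2026: €31,130 + €13,560 + €17,490 + €36,510 + €43,080 + €116,790 = €258,560 (under)
Feb 2026–Jul 2026: €13,560 + €17,490 + €36,510 + €43,080 + €116,790 + €96,310 = €323,740 (under)
Mar 2026–Aug 2026: €17,490 + €36,510 + €43,080 + €116,790 + €96,310 + €24,810 = €334,990 (under)
Apr 2026–Sep 2026: €36,510 + €43,080 + €116,790 + €96,310 + €24,810 + €50,060 = €367,560 (under)
May 2026–Oct 2026: €43,080 + €116,790 + €96,310 + €24,810 + €50,060 + €52,120 = €383,170 (under)
Jun 2026–Nov 2026: €116,790 + €96,310 + €24,810 + €50,060 + €52,120 + €107,280 = €447,370 (under)
No window exceeds €472,000.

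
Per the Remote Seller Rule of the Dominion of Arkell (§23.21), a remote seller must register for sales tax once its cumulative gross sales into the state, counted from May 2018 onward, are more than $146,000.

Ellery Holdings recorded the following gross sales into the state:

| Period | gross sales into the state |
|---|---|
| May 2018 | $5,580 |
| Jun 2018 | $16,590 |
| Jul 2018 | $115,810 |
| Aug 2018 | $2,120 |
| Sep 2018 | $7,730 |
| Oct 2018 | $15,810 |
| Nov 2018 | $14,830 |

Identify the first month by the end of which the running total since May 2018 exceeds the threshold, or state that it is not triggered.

Sep 2018

Through May 2018: $5,580
Through Jun 2018: $22,170
Through Jul 2018: $137,980
Through Aug 2018: $140,100
Through Sep 2018: $147,830 ← exceeds threshold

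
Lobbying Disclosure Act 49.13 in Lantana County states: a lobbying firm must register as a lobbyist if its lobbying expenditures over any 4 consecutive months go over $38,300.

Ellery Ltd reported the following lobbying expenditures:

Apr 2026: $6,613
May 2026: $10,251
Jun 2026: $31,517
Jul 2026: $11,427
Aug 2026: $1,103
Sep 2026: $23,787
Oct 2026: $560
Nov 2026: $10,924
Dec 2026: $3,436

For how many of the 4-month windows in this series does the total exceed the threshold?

4

Apr 2026–Jul 2026: $6,613 + $10,251 + $31,517 + $11,427 = $59,808 (over)
May 2026–Aug 2026: $10,251 + $31,517 + $11,427 + $1,103 = $54,298 (over)
Jun 2026–Sep 2026: $31,517 + $11,427 + $1,103 + $23,787 = $67,834 (over)
Jul 2026–Oct 2026: $11,427 + $1,103 + $23,787 + $560 = $36,877 (under)
Aug 2026–Nov 2026: $1,103 + $23,787 + $560 + $10,924 = $36,374 (under)
Sep 2026–Dec 2026: $23,787 + $560 + $10,924 + $3,436 = $38,707 (over)
4 windows exceed the threshold.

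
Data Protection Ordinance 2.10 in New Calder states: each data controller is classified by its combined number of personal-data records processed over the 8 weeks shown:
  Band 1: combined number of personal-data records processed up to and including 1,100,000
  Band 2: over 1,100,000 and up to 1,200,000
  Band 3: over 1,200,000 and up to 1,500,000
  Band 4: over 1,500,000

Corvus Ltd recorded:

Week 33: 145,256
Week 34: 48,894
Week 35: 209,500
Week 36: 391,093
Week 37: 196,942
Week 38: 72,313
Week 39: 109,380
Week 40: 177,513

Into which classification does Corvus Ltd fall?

Band 3

Combined number of personal-data records processed: 145,256 + 48,894 + 209,500 + 391,093 + 196,942 + 72,313 + 109,380 + 177,513 = 1,350,891.
1,200,000 < 1,350,891 ≤ 1,500,000, so Band 3 applies.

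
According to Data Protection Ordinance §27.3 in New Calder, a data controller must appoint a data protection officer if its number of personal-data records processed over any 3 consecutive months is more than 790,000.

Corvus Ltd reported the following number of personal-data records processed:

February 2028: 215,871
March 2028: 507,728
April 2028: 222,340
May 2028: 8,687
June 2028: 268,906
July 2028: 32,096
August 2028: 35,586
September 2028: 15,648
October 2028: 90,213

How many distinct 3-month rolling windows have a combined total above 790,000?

1

February 2028–April 2028: 215,871 + 507,728 + 222,340 = 945,939 (over)
March 2028–May 2028: 507,728 + 222,340 + 8,687 = 738,755 (under)
April 2028–June 2028: 222,340 + 8,687 + 268,906 = 499,933 (under)
May 2028–July 2028: 8,687 + 268,906 + 32,096 = 309,689 (under)
June 2028–August 2028: 268,906 + 32,096 + 35,586 = 336,588 (under)
July 2028–September 2028: 32,096 + 35,586 + 15,648 = 83,330 (under)
August 2028–October 2028: 35,586 + 15,648 + 90,213 = 141,447 (under)
1 window exceeds the threshold.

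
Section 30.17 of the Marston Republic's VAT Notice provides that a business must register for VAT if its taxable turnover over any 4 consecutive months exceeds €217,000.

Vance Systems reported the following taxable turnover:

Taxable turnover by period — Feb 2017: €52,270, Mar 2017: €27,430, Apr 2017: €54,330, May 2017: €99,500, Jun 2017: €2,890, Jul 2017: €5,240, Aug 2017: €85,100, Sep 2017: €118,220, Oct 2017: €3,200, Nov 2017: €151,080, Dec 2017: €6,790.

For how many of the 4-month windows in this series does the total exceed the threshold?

3

Feb 2017–May 2017: €52,270 + €27,430 + €54,330 + €99,500 = €233,530 (over)
Mar 2017–Jun 2017: €27,430 + €54,330 + €99,500 + €2,890 = €184,150 (under)
Apr 2017–Jul 2017: €54,330 + €99,500 + €2,890 + €5,240 = €161,960 (under)
May 2017–Aug 2017: €99,500 + €2,890 + €5,240 + €85,100 = €192,730 (under)
Jun 2017–Sep 2017: €2,890 + €5,240 + €85,100 + €118,220 = €211,450 (under)
Jul 2017–Oct 2017: €5,240 + €85,100 + €118,220 + €3,200 = €211,760 (under)
Aug 2017–Nov 2017: €85,100 + €118,220 + €3,200 + €151,080 = €357,600 (over)
Sep 2017–Dec 2017: €118,220 + €3,200 + €151,080 + €6,790 = €279,290 (over)
3 windows exceed the threshold.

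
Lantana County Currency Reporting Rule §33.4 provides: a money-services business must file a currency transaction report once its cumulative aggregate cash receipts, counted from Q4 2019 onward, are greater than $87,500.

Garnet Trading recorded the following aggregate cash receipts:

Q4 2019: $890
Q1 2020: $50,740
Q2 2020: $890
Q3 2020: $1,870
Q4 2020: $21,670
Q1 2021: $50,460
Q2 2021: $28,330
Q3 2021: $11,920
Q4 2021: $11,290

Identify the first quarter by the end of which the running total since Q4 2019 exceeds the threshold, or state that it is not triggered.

Q1 2021

Through Q4 2019: $890
Through Q1 2020: $51,630
Through Q2 2020: $52,520
Through Q3 2020: $54,390
Through Q4 2020: $76,060
Through Q1 2021: $126,520 ← exceeds threshold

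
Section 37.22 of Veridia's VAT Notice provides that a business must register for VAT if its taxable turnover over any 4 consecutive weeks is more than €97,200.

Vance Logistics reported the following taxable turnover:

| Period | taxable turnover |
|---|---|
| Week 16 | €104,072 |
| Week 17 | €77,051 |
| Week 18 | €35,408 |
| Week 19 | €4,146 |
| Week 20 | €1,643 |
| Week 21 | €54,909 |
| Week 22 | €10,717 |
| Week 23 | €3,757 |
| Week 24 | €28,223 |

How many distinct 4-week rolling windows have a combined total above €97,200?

3

Week 16–Week 19: €104,072 + €77,051 + €35,408 + €4,146 = €220,677 (over)
Week 17–Week 20: €77,051 + €35,408 + €4,146 + €1,643 = €118,248 (over)
Week 18–Week 21: €35,408 + €4,146 + €1,643 + €54,909 = €96,106 (under)
Week 19–Week 22: €4,146 + €1,643 + €54,909 + €10,717 = €71,415 (under)
Week 20–Week 23: €1,643 + €54,909 + €10,717 + €3,757 = €71,026 (under)
Week 21–Week 24: €54,909 + €10,717 + €3,757 + €28,223 = €97,606 (over)
3 windows exceed the threshold.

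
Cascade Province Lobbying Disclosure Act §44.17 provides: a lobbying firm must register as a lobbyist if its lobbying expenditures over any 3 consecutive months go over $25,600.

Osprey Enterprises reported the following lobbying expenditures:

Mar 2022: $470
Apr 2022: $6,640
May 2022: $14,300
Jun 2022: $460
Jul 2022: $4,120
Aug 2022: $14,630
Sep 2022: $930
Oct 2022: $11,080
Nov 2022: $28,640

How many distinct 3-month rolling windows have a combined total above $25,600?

2

Mar 2022–May 2022: $470 + $6,640 + $14,300 = $21,410 (under)
Apr 2022–Jun 2022: $6,640 + $14,300 + $460 = $21,400 (under)
May 2022–Jul 2022: $14,300 + $460 + $4,120 = $18,880 (under)
Jun 2022–Aug 2022: $460 + $4,120 + $14,630 = $19,210 (under)
Jul 2022–Sep 2022: $4,120 + $14,630 + $930 = $19,680 (under)
Aug 2022–Oct 2022: $14,630 + $930 + $11,080 = $26,640 (over)
Sep 2022–Nov 2022: $930 + $11,080 + $28,640 = $40,650 (over)
2 windows exceed the threshold.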